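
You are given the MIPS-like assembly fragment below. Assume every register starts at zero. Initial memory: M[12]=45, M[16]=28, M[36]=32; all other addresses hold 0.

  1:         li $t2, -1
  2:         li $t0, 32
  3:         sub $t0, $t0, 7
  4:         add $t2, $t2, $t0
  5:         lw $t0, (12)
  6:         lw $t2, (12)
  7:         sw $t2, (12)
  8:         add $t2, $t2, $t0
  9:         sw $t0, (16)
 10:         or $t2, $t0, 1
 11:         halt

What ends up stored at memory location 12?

after li $t2, -1: $t2=-1
after li $t0, 32: $t0=32
after sub $t0, $t0, 7: $t0=32-7=25
after add $t2, $t2, $t0: $t2=(-1)+25=24
after lw $t0, (12): $t0=M[12]=45
after lw $t2, (12): $t2=M[12]=45
sw $t2, (12) → M[12]=45
after add $t2, $t2, $t0: $t2=45+45=90
sw $t0, (16) → M[16]=45
after or $t2, $t0, 1: $t2=45|1=45
halt.

45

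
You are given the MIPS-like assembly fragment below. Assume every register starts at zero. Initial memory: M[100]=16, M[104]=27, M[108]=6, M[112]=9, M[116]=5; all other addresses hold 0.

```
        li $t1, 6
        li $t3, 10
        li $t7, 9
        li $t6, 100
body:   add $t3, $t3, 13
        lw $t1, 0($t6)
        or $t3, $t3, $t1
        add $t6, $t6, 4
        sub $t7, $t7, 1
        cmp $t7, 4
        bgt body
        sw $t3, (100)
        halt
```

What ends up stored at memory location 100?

109

li $t1, 6 → $t1=6
li $t3, 10 → $t3=10
li $t7, 9 → $t7=9
li $t6, 100 → $t6=100
add $t3, $t3, 13 → $t3=10+13=23
lw $t1, 0($t6) → $t1=M[100]=16
or $t3, $t3, $t1 → $t3=23|16=23
add $t6, $t6, 4 → $t6=100+4=104
sub $t7, $t7, 1 → $t7=9-1=8
cmp $t7, 4  (cmp 8,4)
bgt body: taken
add $t3, $t3, 13 → $t3=23+13=36
lw $t1, 0($t6) → $t1=M[104]=27
or $t3, $t3, $t1 → $t3=36|27=63
add $t6, $t6, 4 → $t6=104+4=108
sub $t7, $t7, 1 → $t7=8-1=7
cmp $t7, 4  (cmp 7,4)
bgt body: taken
add $t3, $t3, 13 → $t3=63+13=76
lw $t1, 0($t6) → $t1=M[108]=6
or $t3, $t3, $t1 → $t3=76|6=78
add $t6, $t6, 4 → $t6=108+4=112
sub $t7, $t7, 1 → $t7=7-1=6
cmp $t7, 4  (cmp 6,4)
bgt body: taken
add $t3, $t3, 13 → $t3=78+13=91
lw $t1, 0($t6) → $t1=M[112]=9
or $t3, $t3, $t1 → $t3=91|9=91
add $t6, $t6, 4 → $t6=112+4=116
sub $t7, $t7, 1 → $t7=6-1=5
cmp $t7, 4  (cmp 5,4)
bgt body: taken
add $t3, $t3, 13 → $t3=91+13=104
lw $t1, 0($t6) → $t1=M[116]=5
or $t3, $t3, $t1 → $t3=104|5=109
add $t6, $t6, 4 → $t6=116+4=120
sub $t7, $t7, 1 → $t7=5-1=4
cmp $t7, 4  (cmp 4,4)
bgt body: not taken
sw $t3, (100) → M[100]=109
halt.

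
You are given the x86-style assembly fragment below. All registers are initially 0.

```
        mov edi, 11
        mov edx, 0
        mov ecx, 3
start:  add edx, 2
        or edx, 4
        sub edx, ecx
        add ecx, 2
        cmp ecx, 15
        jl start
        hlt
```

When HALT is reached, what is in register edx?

-24

mov edi, 11 → edi=11
mov edx, 0 → edx=0
mov ecx, 3 → ecx=3
add edx, 2 → edx=0+2=2
or edx, 4 → edx=2|4=6
sub edx, ecx → edx=6-3=3
add ecx, 2 → ecx=3+2=5
cmp ecx, 15  (cmp 5,15)
jl start: taken
add edx, 2 → edx=3+2=5
or edx, 4 → edx=5|4=5
sub edx, ecx → edx=5-5=0
add ecx, 2 → ecx=5+2=7
cmp ecx, 15  (cmp 7,15)
jl start: taken
add edx, 2 → edx=0+2=2
or edx, 4 → edx=2|4=6
sub edx, ecx → edx=6-7=-1
add ecx, 2 → ecx=7+2=9
cmp ecx, 15  (cmp 9,15)
jl start: taken
add edx, 2 → edx=(-1)+2=1
or edx, 4 → edx=1|4=5
sub edx, ecx → edx=5-9=-4
add ecx, 2 → ecx=9+2=11
cmp ecx, 15  (cmp 11,15)
jl start: taken
add edx, 2 → edx=(-4)+2=-2
or edx, 4 → edx=(-2)|4=-2
sub edx, ecx → edx=(-2)-11=-13
add ecx, 2 → ecx=11+2=13
cmp ecx, 15  (cmp 13,15)
jl start: taken
add edx, 2 → edx=(-13)+2=-11
or edx, 4 → edx=(-11)|4=-11
sub edx, ecx → edx=(-11)-13=-24
add ecx, 2 → ecx=13+2=15
cmp ecx, 15  (cmp 15,15)
jl start: not taken
halt.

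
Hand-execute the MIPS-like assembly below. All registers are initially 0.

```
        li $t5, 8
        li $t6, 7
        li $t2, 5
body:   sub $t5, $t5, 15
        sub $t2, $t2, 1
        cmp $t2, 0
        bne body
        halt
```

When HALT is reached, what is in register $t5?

li $t5, 8 → $t5=8
li $t6, 7 → $t6=7
li $t2, 5 → $t2=5
sub $t5, $t5, 15 → $t5=8-15=-7
sub $t2, $t2, 1 → $t2=5-1=4
cmp $t2, 0  (cmp 4,0)
bne body: taken
sub $t5, $t5, 15 → $t5=(-7)-15=-22
sub $t2, $t2, 1 → $t2=4-1=3
cmp $t2, 0  (cmp 3,0)
bne body: taken
sub $t5, $t5, 15 → $t5=(-22)-15=-37
sub $t2, $t2, 1 → $t2=3-1=2
cmp $t2, 0  (cmp 2,0)
bne body: taken
sub $t5, $t5, 15 → $t5=(-37)-15=-52
sub $t2, $t2, 1 → $t2=2-1=1
cmp $t2, 0  (cmp 1,0)
bne body: taken
sub $t5, $t5, 15 → $t5=(-52)-15=-67
sub $t2, $t2, 1 → $t2=1-1=0
cmp $t2, 0  (cmp 0,0)
bne body: not taken
halt.

-67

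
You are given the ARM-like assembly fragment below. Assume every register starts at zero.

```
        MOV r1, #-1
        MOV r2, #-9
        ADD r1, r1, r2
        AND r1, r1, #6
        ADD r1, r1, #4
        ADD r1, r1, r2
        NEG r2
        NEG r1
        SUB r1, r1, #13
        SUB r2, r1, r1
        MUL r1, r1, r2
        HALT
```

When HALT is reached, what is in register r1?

0

r1=-1
r2=-9
r1=(-1)+(-9)=-10
r1=(-10)&6=6
r1=6+4=10
r1=10+(-9)=1
r2=-(-9)=9
r1=-(1)=-1
r1=(-1)-13=-14
r2=(-14)-(-14)=0
r1=(-14)*0=0
halt.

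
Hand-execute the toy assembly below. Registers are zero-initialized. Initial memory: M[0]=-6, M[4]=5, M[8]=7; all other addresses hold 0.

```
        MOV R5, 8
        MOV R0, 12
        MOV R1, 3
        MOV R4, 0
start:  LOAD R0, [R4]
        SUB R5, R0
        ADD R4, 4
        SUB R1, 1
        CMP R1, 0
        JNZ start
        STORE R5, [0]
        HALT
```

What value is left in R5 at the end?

after MOV R5, 8: R5=8
after MOV R0, 12: R0=12
after MOV R1, 3: R1=3
after MOV R4, 0: R4=0
after LOAD R0, [R4]: R0=M[0]=-6
after SUB R5, R0: R5=8-(-6)=14
after ADD R4, 4: R4=0+4=4
after SUB R1, 1: R1=3-1=2
CMP R1, 0  (cmp 2,0)
JNZ start: taken
after LOAD R0, [R4]: R0=M[4]=5
after SUB R5, R0: R5=14-5=9
after ADD R4, 4: R4=4+4=8
after SUB R1, 1: R1=2-1=1
CMP R1, 0  (cmp 1,0)
JNZ start: taken
after LOAD R0, [R4]: R0=M[8]=7
after SUB R5, R0: R5=9-7=2
after ADD R4, 4: R4=8+4=12
after SUB R1, 1: R1=1-1=0
CMP R1, 0  (cmp 0,0)
JNZ start: not taken
STORE R5, [0] → M[0]=2
halt.

2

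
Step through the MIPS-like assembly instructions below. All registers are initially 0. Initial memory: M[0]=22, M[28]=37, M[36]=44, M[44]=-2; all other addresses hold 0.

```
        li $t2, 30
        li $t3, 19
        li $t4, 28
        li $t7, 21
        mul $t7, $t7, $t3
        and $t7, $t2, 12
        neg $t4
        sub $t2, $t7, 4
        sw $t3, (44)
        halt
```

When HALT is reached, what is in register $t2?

8

li $t2, 30 → $t2=30
li $t3, 19 → $t3=19
li $t4, 28 → $t4=28
li $t7, 21 → $t7=21
mul $t7, $t7, $t3 → $t7=21*19=399
and $t7, $t2, 12 → $t7=30&12=12
neg $t4 → $t4=-(28)=-28
sub $t2, $t7, 4 → $t2=12-4=8
sw $t3, (44) → M[44]=19
halt.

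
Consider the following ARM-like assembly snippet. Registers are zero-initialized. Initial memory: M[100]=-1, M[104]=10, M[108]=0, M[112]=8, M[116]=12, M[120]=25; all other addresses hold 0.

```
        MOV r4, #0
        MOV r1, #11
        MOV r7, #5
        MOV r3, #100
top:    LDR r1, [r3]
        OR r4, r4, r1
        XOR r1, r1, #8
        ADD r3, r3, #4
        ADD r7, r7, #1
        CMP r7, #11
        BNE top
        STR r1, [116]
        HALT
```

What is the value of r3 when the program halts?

MOV r4, #0 → r4=0
MOV r1, #11 → r1=11
MOV r7, #5 → r7=5
MOV r3, #100 → r3=100
LDR r1, [r3] → r1=M[100]=-1
OR r4, r4, r1 → r4=0|(-1)=-1
XOR r1, r1, #8 → r1=(-1)^8=-9
ADD r3, r3, #4 → r3=100+4=104
ADD r7, r7, #1 → r7=5+1=6
CMP r7, #11  (cmp 6,11)
BNE top: taken
LDR r1, [r3] → r1=M[104]=10
OR r4, r4, r1 → r4=(-1)|10=-1
XOR r1, r1, #8 → r1=10^8=2
ADD r3, r3, #4 → r3=104+4=108
ADD r7, r7, #1 → r7=6+1=7
CMP r7, #11  (cmp 7,11)
BNE top: taken
LDR r1, [r3] → r1=M[108]=0
OR r4, r4, r1 → r4=(-1)|0=-1
XOR r1, r1, #8 → r1=0^8=8
ADD r3, r3, #4 → r3=108+4=112
ADD r7, r7, #1 → r7=7+1=8
CMP r7, #11  (cmp 8,11)
BNE top: taken
LDR r1, [r3] → r1=M[112]=8
OR r4, r4, r1 → r4=(-1)|8=-1
XOR r1, r1, #8 → r1=8^8=0
ADD r3, r3, #4 → r3=112+4=116
ADD r7, r7, #1 → r7=8+1=9
CMP r7, #11  (cmp 9,11)
BNE top: taken
LDR r1, [r3] → r1=M[116]=12
OR r4, r4, r1 → r4=(-1)|12=-1
XOR r1, r1, #8 → r1=12^8=4
ADD r3, r3, #4 → r3=116+4=120
ADD r7, r7, #1 → r7=9+1=10
CMP r7, #11  (cmp 10,11)
BNE top: taken
LDR r1, [r3] → r1=M[120]=25
OR r4, r4, r1 → r4=(-1)|25=-1
XOR r1, r1, #8 → r1=25^8=17
ADD r3, r3, #4 → r3=120+4=124
ADD r7, r7, #1 → r7=10+1=11
CMP r7, #11  (cmp 11,11)
BNE top: not taken
STR r1, [116] → M[116]=17
halt.

124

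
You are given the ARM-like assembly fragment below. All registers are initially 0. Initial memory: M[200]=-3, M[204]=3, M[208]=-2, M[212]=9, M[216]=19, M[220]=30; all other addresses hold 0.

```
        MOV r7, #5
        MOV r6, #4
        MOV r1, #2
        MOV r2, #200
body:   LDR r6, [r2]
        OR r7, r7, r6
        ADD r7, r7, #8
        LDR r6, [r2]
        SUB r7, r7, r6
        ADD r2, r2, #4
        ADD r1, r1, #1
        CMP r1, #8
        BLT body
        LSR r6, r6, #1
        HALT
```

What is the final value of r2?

r7=5
r6=4
r1=2
r2=200
r6=M[200]=-3
r7=5|(-3)=-3
r7=(-3)+8=5
r6=M[200]=-3
r7=5-(-3)=8
r2=200+4=204
r1=2+1=3
CMP r1, #8  (cmp 3,8)
BLT body: taken
r6=M[204]=3
r7=8|3=11
r7=11+8=19
r6=M[204]=3
r7=19-3=16
r2=204+4=208
r1=3+1=4
CMP r1, #8  (cmp 4,8)
BLT body: taken
r6=M[208]=-2
r7=16|(-2)=-2
r7=(-2)+8=6
r6=M[208]=-2
r7=6-(-2)=8
r2=208+4=212
r1=4+1=5
CMP r1, #8  (cmp 5,8)
BLT body: taken
r6=M[212]=9
r7=8|9=9
r7=9+8=17
r6=M[212]=9
r7=17-9=8
r2=212+4=216
r1=5+1=6
CMP r1, #8  (cmp 6,8)
BLT body: taken
r6=M[216]=19
r7=8|19=27
r7=27+8=35
r6=M[216]=19
r7=35-19=16
r2=216+4=220
r1=6+1=7
CMP r1, #8  (cmp 7,8)
BLT body: taken
r6=M[220]=30
r7=16|30=30
r7=30+8=38
r6=M[220]=30
r7=38-30=8
r2=220+4=224
r1=7+1=8
CMP r1, #8  (cmp 8,8)
BLT body: not taken
r6=30>>1=15
halt.

224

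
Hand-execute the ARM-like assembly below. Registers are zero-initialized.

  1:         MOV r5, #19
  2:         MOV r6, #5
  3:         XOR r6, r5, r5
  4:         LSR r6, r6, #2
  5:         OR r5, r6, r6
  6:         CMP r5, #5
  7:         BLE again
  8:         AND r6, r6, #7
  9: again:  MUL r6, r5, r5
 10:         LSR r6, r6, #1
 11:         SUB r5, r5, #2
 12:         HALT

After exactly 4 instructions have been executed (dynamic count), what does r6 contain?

0

r5=19
r6=5
r6=19^19=0
r6=0>>2=0
After step 4: r6 = 0.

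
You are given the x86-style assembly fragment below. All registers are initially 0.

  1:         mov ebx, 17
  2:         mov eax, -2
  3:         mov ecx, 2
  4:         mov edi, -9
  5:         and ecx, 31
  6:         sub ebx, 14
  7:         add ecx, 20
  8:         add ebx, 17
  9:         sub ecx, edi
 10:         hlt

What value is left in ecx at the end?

mov ebx, 17 → ebx=17
mov eax, -2 → eax=-2
mov ecx, 2 → ecx=2
mov edi, -9 → edi=-9
and ecx, 31 → ecx=2&31=2
sub ebx, 14 → ebx=17-14=3
add ecx, 20 → ecx=2+20=22
add ebx, 17 → ebx=3+17=20
sub ecx, edi → ecx=22-(-9)=31
halt.

31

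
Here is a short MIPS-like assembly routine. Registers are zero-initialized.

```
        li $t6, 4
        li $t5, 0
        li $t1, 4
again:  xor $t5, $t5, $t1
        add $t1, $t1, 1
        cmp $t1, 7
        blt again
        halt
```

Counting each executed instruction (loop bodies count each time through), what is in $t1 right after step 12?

$t6=4
$t5=0
$t1=4
$t5=0^4=4
$t1=4+1=5
cmp $t1, 7  (cmp 5,7)
blt again: taken
$t5=4^5=1
$t1=5+1=6
cmp $t1, 7  (cmp 6,7)
blt again: taken
$t5=1^6=7
After step 12: $t1 = 6.

6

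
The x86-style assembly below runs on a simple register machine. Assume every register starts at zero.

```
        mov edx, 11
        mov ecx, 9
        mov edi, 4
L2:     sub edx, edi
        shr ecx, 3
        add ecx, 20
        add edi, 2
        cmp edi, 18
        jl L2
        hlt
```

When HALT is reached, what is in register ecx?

edx=11
ecx=9
edi=4
edx=11-4=7
ecx=9>>3=1
ecx=1+20=21
edi=4+2=6
cmp edi, 18  (cmp 6,18)
jl L2: taken
edx=7-6=1
ecx=21>>3=2
ecx=2+20=22
edi=6+2=8
cmp edi, 18  (cmp 8,18)
jl L2: taken
edx=1-8=-7
ecx=22>>3=2
ecx=2+20=22
edi=8+2=10
cmp edi, 18  (cmp 10,18)
jl L2: taken
edx=(-7)-10=-17
ecx=22>>3=2
ecx=2+20=22
edi=10+2=12
cmp edi, 18  (cmp 12,18)
jl L2: taken
edx=(-17)-12=-29
ecx=22>>3=2
ecx=2+20=22
edi=12+2=14
cmp edi, 18  (cmp 14,18)
jl L2: taken
edx=(-29)-14=-43
ecx=22>>3=2
ecx=2+20=22
edi=14+2=16
cmp edi, 18  (cmp 16,18)
jl L2: taken
edx=(-43)-16=-59
ecx=22>>3=2
ecx=2+20=22
edi=16+2=18
cmp edi, 18  (cmp 18,18)
jl L2: not taken
halt.

22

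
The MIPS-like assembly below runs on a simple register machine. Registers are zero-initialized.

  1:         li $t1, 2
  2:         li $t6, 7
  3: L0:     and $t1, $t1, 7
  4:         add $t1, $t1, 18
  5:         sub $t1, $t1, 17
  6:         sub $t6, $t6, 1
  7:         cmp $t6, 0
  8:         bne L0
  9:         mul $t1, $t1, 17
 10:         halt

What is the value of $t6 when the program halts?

after li $t1, 2: $t1=2
after li $t6, 7: $t6=7
after and $t1, $t1, 7: $t1=2&7=2
after add $t1, $t1, 18: $t1=2+18=20
after sub $t1, $t1, 17: $t1=20-17=3
after sub $t6, $t6, 1: $t6=7-1=6
cmp $t6, 0  (cmp 6,0)
bne L0: taken
after and $t1, $t1, 7: $t1=3&7=3
after add $t1, $t1, 18: $t1=3+18=21
after sub $t1, $t1, 17: $t1=21-17=4
after sub $t6, $t6, 1: $t6=6-1=5
cmp $t6, 0  (cmp 5,0)
bne L0: taken
after and $t1, $t1, 7: $t1=4&7=4
after add $t1, $t1, 18: $t1=4+18=22
after sub $t1, $t1, 17: $t1=22-17=5
after sub $t6, $t6, 1: $t6=5-1=4
cmp $t6, 0  (cmp 4,0)
bne L0: taken
after and $t1, $t1, 7: $t1=5&7=5
after add $t1, $t1, 18: $t1=5+18=23
after sub $t1, $t1, 17: $t1=23-17=6
after sub $t6, $t6, 1: $t6=4-1=3
cmp $t6, 0  (cmp 3,0)
bne L0: taken
after and $t1, $t1, 7: $t1=6&7=6
after add $t1, $t1, 18: $t1=6+18=24
after sub $t1, $t1, 17: $t1=24-17=7
after sub $t6, $t6, 1: $t6=3-1=2
cmp $t6, 0  (cmp 2,0)
bne L0: taken
after and $t1, $t1, 7: $t1=7&7=7
after add $t1, $t1, 18: $t1=7+18=25
after sub $t1, $t1, 17: $t1=25-17=8
after sub $t6, $t6, 1: $t6=2-1=1
cmp $t6, 0  (cmp 1,0)
bne L0: taken
after and $t1, $t1, 7: $t1=8&7=0
after add $t1, $t1, 18: $t1=0+18=18
after sub $t1, $t1, 17: $t1=18-17=1
after sub $t6, $t6, 1: $t6=1-1=0
cmp $t6, 0  (cmp 0,0)
bne L0: not taken
after mul $t1, $t1, 17: $t1=1*17=17
halt.

0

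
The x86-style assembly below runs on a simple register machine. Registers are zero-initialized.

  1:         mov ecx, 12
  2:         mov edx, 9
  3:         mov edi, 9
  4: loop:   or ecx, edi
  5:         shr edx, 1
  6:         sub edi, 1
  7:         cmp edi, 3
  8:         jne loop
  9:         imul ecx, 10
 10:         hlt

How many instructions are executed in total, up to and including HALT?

35

ecx=12
edx=9
edi=9
ecx=12|9=13
edx=9>>1=4
edi=9-1=8
cmp edi, 3  (cmp 8,3)
jne loop: taken
ecx=13|8=13
edx=4>>1=2
edi=8-1=7
cmp edi, 3  (cmp 7,3)
jne loop: taken
ecx=13|7=15
edx=2>>1=1
edi=7-1=6
cmp edi, 3  (cmp 6,3)
jne loop: taken
ecx=15|6=15
edx=1>>1=0
edi=6-1=5
cmp edi, 3  (cmp 5,3)
jne loop: taken
ecx=15|5=15
edx=0>>1=0
edi=5-1=4
cmp edi, 3  (cmp 4,3)
jne loop: taken
ecx=15|4=15
edx=0>>1=0
edi=4-1=3
cmp edi, 3  (cmp 3,3)
jne loop: not taken
ecx=15*10=150
halt.
Total executed instructions: 35.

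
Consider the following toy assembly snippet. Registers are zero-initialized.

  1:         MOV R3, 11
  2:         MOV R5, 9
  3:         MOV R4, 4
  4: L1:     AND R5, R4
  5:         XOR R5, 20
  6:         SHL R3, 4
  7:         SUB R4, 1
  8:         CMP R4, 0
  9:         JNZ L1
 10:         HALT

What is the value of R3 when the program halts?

MOV R3, 11 → R3=11
MOV R5, 9 → R5=9
MOV R4, 4 → R4=4
AND R5, R4 → R5=9&4=0
XOR R5, 20 → R5=0^20=20
SHL R3, 4 → R3=11<<4=176
SUB R4, 1 → R4=4-1=3
CMP R4, 0  (cmp 3,0)
JNZ L1: taken
AND R5, R4 → R5=20&3=0
XOR R5, 20 → R5=0^20=20
SHL R3, 4 → R3=176<<4=2816
SUB R4, 1 → R4=3-1=2
CMP R4, 0  (cmp 2,0)
JNZ L1: taken
AND R5, R4 → R5=20&2=0
XOR R5, 20 → R5=0^20=20
SHL R3, 4 → R3=2816<<4=45056
SUB R4, 1 → R4=2-1=1
CMP R4, 0  (cmp 1,0)
JNZ L1: taken
AND R5, R4 → R5=20&1=0
XOR R5, 20 → R5=0^20=20
SHL R3, 4 → R3=45056<<4=720896
SUB R4, 1 → R4=1-1=0
CMP R4, 0  (cmp 0,0)
JNZ L1: not taken
halt.

720896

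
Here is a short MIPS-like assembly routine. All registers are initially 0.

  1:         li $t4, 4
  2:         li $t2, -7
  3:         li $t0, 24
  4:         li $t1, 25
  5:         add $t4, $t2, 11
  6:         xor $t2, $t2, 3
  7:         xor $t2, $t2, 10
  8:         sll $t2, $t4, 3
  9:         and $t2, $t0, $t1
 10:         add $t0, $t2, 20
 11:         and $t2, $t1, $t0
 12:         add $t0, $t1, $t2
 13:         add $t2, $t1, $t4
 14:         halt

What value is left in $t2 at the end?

$t4=4
$t2=-7
$t0=24
$t1=25
$t4=(-7)+11=4
$t2=(-7)^3=-6
$t2=(-6)^10=-16
$t2=4<<3=32
$t2=24&25=24
$t0=24+20=44
$t2=25&44=8
$t0=25+8=33
$t2=25+4=29
halt.

29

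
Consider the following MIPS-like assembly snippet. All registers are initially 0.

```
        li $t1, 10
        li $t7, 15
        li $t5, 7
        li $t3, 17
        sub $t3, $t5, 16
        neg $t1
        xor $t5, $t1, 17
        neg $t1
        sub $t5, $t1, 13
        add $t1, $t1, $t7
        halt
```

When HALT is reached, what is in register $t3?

-9

after li $t1, 10: $t1=10
after li $t7, 15: $t7=15
after li $t5, 7: $t5=7
after li $t3, 17: $t3=17
after sub $t3, $t5, 16: $t3=7-16=-9
after neg $t1: $t1=-(10)=-10
after xor $t5, $t1, 17: $t5=(-10)^17=-25
after neg $t1: $t1=-(-10)=10
after sub $t5, $t1, 13: $t5=10-13=-3
after add $t1, $t1, $t7: $t1=10+15=25
halt.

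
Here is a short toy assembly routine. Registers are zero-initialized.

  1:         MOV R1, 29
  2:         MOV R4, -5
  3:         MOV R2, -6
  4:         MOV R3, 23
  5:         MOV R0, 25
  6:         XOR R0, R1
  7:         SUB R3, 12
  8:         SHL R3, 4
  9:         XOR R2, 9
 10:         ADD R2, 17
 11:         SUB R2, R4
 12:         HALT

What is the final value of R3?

176

MOV R1, 29 → R1=29
MOV R4, -5 → R4=-5
MOV R2, -6 → R2=-6
MOV R3, 23 → R3=23
MOV R0, 25 → R0=25
XOR R0, R1 → R0=25^29=4
SUB R3, 12 → R3=23-12=11
SHL R3, 4 → R3=11<<4=176
XOR R2, 9 → R2=(-6)^9=-13
ADD R2, 17 → R2=(-13)+17=4
SUB R2, R4 → R2=4-(-5)=9
halt.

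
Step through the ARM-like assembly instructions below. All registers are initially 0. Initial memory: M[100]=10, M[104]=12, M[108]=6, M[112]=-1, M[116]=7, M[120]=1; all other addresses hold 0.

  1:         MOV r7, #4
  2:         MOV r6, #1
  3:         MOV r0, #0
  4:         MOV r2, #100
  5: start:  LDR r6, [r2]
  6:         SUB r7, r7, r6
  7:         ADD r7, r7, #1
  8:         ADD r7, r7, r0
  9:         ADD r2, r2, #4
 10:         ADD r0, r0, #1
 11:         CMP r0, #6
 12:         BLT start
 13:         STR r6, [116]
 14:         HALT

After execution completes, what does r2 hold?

after MOV r7, #4: r7=4
after MOV r6, #1: r6=1
after MOV r0, #0: r0=0
after MOV r2, #100: r2=100
after LDR r6, [r2]: r6=M[100]=10
after SUB r7, r7, r6: r7=4-10=-6
after ADD r7, r7, #1: r7=(-6)+1=-5
after ADD r7, r7, r0: r7=(-5)+0=-5
after ADD r2, r2, #4: r2=100+4=104
after ADD r0, r0, #1: r0=0+1=1
CMP r0, #6  (cmp 1,6)
BLT start: taken
after LDR r6, [r2]: r6=M[104]=12
after SUB r7, r7, r6: r7=(-5)-12=-17
after ADD r7, r7, #1: r7=(-17)+1=-16
after ADD r7, r7, r0: r7=(-16)+1=-15
after ADD r2, r2, #4: r2=104+4=108
after ADD r0, r0, #1: r0=1+1=2
CMP r0, #6  (cmp 2,6)
BLT start: taken
after LDR r6, [r2]: r6=M[108]=6
after SUB r7, r7, r6: r7=(-15)-6=-21
after ADD r7, r7, #1: r7=(-21)+1=-20
after ADD r7, r7, r0: r7=(-20)+2=-18
after ADD r2, r2, #4: r2=108+4=112
after ADD r0, r0, #1: r0=2+1=3
CMP r0, #6  (cmp 3,6)
BLT start: taken
after LDR r6, [r2]: r6=M[112]=-1
after SUB r7, r7, r6: r7=(-18)-(-1)=-17
after ADD r7, r7, #1: r7=(-17)+1=-16
after ADD r7, r7, r0: r7=(-16)+3=-13
after ADD r2, r2, #4: r2=112+4=116
after ADD r0, r0, #1: r0=3+1=4
CMP r0, #6  (cmp 4,6)
BLT start: taken
after LDR r6, [r2]: r6=M[116]=7
after SUB r7, r7, r6: r7=(-13)-7=-20
after ADD r7, r7, #1: r7=(-20)+1=-19
after ADD r7, r7, r0: r7=(-19)+4=-15
after ADD r2, r2, #4: r2=116+4=120
after ADD r0, r0, #1: r0=4+1=5
CMP r0, #6  (cmp 5,6)
BLT start: taken
after LDR r6, [r2]: r6=M[120]=1
after SUB r7, r7, r6: r7=(-15)-1=-16
after ADD r7, r7, #1: r7=(-16)+1=-15
after ADD r7, r7, r0: r7=(-15)+5=-10
after ADD r2, r2, #4: r2=120+4=124
after ADD r0, r0, #1: r0=5+1=6
CMP r0, #6  (cmp 6,6)
BLT start: not taken
STR r6, [116] → M[116]=1
halt.

124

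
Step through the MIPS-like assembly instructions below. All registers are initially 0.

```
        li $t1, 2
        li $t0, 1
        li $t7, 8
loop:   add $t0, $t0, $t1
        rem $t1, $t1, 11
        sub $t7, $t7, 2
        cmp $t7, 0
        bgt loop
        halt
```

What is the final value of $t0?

9

li $t1, 2 → $t1=2
li $t0, 1 → $t0=1
li $t7, 8 → $t7=8
add $t0, $t0, $t1 → $t0=1+2=3
rem $t1, $t1, 11 → $t1=2%11=2
sub $t7, $t7, 2 → $t7=8-2=6
cmp $t7, 0  (cmp 6,0)
bgt loop: taken
add $t0, $t0, $t1 → $t0=3+2=5
rem $t1, $t1, 11 → $t1=2%11=2
sub $t7, $t7, 2 → $t7=6-2=4
cmp $t7, 0  (cmp 4,0)
bgt loop: taken
add $t0, $t0, $t1 → $t0=5+2=7
rem $t1, $t1, 11 → $t1=2%11=2
sub $t7, $t7, 2 → $t7=4-2=2
cmp $t7, 0  (cmp 2,0)
bgt loop: taken
add $t0, $t0, $t1 → $t0=7+2=9
rem $t1, $t1, 11 → $t1=2%11=2
sub $t7, $t7, 2 → $t7=2-2=0
cmp $t7, 0  (cmp 0,0)
bgt loop: not taken
halt.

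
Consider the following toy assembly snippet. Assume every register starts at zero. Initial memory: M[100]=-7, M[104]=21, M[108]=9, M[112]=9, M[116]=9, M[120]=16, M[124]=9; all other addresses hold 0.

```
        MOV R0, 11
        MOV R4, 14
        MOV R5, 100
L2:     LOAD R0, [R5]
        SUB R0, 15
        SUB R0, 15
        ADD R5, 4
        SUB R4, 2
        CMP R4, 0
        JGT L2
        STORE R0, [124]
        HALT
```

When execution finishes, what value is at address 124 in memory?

-21

R0=11
R4=14
R5=100
R0=M[100]=-7
R0=(-7)-15=-22
R0=(-22)-15=-37
R5=100+4=104
R4=14-2=12
CMP R4, 0  (cmp 12,0)
JGT L2: taken
R0=M[104]=21
R0=21-15=6
R0=6-15=-9
R5=104+4=108
R4=12-2=10
CMP R4, 0  (cmp 10,0)
JGT L2: taken
R0=M[108]=9
R0=9-15=-6
R0=(-6)-15=-21
R5=108+4=112
R4=10-2=8
CMP R4, 0  (cmp 8,0)
JGT L2: taken
R0=M[112]=9
R0=9-15=-6
R0=(-6)-15=-21
R5=112+4=116
R4=8-2=6
CMP R4, 0  (cmp 6,0)
JGT L2: taken
R0=M[116]=9
R0=9-15=-6
R0=(-6)-15=-21
R5=116+4=120
R4=6-2=4
CMP R4, 0  (cmp 4,0)
JGT L2: taken
R0=M[120]=16
R0=16-15=1
R0=1-15=-14
R5=120+4=124
R4=4-2=2
CMP R4, 0  (cmp 2,0)
JGT L2: taken
R0=M[124]=9
R0=9-15=-6
R0=(-6)-15=-21
R5=124+4=128
R4=2-2=0
CMP R4, 0  (cmp 0,0)
JGT L2: not taken
STORE R0, [124] → M[124]=-21
halt.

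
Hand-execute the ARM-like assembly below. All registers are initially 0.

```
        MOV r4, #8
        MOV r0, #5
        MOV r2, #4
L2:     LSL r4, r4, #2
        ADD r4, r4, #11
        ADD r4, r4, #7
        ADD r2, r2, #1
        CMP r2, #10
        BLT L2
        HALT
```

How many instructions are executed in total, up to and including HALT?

r4=8
r0=5
r2=4
r4=8<<2=32
r4=32+11=43
r4=43+7=50
r2=4+1=5
CMP r2, #10  (cmp 5,10)
BLT L2: taken
r4=50<<2=200
r4=200+11=211
r4=211+7=218
r2=5+1=6
CMP r2, #10  (cmp 6,10)
BLT L2: taken
r4=218<<2=872
r4=872+11=883
r4=883+7=890
r2=6+1=7
CMP r2, #10  (cmp 7,10)
BLT L2: taken
r4=890<<2=3560
r4=3560+11=3571
r4=3571+7=3578
r2=7+1=8
CMP r2, #10  (cmp 8,10)
BLT L2: taken
r4=3578<<2=14312
r4=14312+11=14323
r4=14323+7=14330
r2=8+1=9
CMP r2, #10  (cmp 9,10)
BLT L2: taken
r4=14330<<2=57320
r4=57320+11=57331
r4=57331+7=57338
r2=9+1=10
CMP r2, #10  (cmp 10,10)
BLT L2: not taken
halt.
Total executed instructions: 40.

40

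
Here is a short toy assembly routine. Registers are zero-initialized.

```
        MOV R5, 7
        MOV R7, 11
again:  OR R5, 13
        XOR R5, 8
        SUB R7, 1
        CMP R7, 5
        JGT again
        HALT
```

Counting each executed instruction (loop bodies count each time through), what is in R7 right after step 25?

MOV R5, 7 → R5=7
MOV R7, 11 → R7=11
OR R5, 13 → R5=7|13=15
XOR R5, 8 → R5=15^8=7
SUB R7, 1 → R7=11-1=10
CMP R7, 5  (cmp 10,5)
JGT again: taken
OR R5, 13 → R5=7|13=15
XOR R5, 8 → R5=15^8=7
SUB R7, 1 → R7=10-1=9
CMP R7, 5  (cmp 9,5)
JGT again: taken
OR R5, 13 → R5=7|13=15
XOR R5, 8 → R5=15^8=7
SUB R7, 1 → R7=9-1=8
CMP R7, 5  (cmp 8,5)
JGT again: taken
OR R5, 13 → R5=7|13=15
XOR R5, 8 → R5=15^8=7
SUB R7, 1 → R7=8-1=7
CMP R7, 5  (cmp 7,5)
JGT again: taken
OR R5, 13 → R5=7|13=15
XOR R5, 8 → R5=15^8=7
SUB R7, 1 → R7=7-1=6
After step 25: R7 = 6.

6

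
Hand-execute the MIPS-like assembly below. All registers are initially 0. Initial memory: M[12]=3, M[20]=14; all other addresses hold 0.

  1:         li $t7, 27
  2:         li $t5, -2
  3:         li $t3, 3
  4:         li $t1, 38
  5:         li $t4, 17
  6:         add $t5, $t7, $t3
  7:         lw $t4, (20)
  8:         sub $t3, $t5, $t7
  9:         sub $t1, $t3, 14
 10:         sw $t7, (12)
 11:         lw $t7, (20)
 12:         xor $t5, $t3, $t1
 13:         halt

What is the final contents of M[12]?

27

after li $t7, 27: $t7=27
after li $t5, -2: $t5=-2
after li $t3, 3: $t3=3
after li $t1, 38: $t1=38
after li $t4, 17: $t4=17
after add $t5, $t7, $t3: $t5=27+3=30
after lw $t4, (20): $t4=M[20]=14
after sub $t3, $t5, $t7: $t3=30-27=3
after sub $t1, $t3, 14: $t1=3-14=-11
sw $t7, (12) → M[12]=27
after lw $t7, (20): $t7=M[20]=14
after xor $t5, $t3, $t1: $t5=3^(-11)=-10
halt.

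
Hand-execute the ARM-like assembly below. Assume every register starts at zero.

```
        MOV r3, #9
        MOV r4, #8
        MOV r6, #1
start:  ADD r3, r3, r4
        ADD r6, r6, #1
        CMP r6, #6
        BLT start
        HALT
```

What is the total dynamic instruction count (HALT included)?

after MOV r3, #9: r3=9
after MOV r4, #8: r4=8
after MOV r6, #1: r6=1
after ADD r3, r3, r4: r3=9+8=17
after ADD r6, r6, #1: r6=1+1=2
CMP r6, #6  (cmp 2,6)
BLT start: taken
after ADD r3, r3, r4: r3=17+8=25
after ADD r6, r6, #1: r6=2+1=3
CMP r6, #6  (cmp 3,6)
BLT start: taken
after ADD r3, r3, r4: r3=25+8=33
after ADD r6, r6, #1: r6=3+1=4
CMP r6, #6  (cmp 4,6)
BLT start: taken
after ADD r3, r3, r4: r3=33+8=41
after ADD r6, r6, #1: r6=4+1=5
CMP r6, #6  (cmp 5,6)
BLT start: taken
after ADD r3, r3, r4: r3=41+8=49
after ADD r6, r6, #1: r6=5+1=6
CMP r6, #6  (cmp 6,6)
BLT start: not taken
halt.
Total executed instructions: 24.

24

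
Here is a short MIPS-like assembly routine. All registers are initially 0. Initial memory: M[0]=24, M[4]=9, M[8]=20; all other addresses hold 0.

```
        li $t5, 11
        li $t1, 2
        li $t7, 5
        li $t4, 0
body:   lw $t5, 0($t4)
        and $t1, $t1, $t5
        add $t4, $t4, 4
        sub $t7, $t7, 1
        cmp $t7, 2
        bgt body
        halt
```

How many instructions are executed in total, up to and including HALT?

23

after li $t5, 11: $t5=11
after li $t1, 2: $t1=2
after li $t7, 5: $t7=5
after li $t4, 0: $t4=0
after lw $t5, 0($t4): $t5=M[0]=24
after and $t1, $t1, $t5: $t1=2&24=0
after add $t4, $t4, 4: $t4=0+4=4
after sub $t7, $t7, 1: $t7=5-1=4
cmp $t7, 2  (cmp 4,2)
bgt body: taken
after lw $t5, 0($t4): $t5=M[4]=9
after and $t1, $t1, $t5: $t1=0&9=0
after add $t4, $t4, 4: $t4=4+4=8
after sub $t7, $t7, 1: $t7=4-1=3
cmp $t7, 2  (cmp 3,2)
bgt body: taken
after lw $t5, 0($t4): $t5=M[8]=20
after and $t1, $t1, $t5: $t1=0&20=0
after add $t4, $t4, 4: $t4=8+4=12
after sub $t7, $t7, 1: $t7=3-1=2
cmp $t7, 2  (cmp 2,2)
bgt body: not taken
halt.
Total executed instructions: 23.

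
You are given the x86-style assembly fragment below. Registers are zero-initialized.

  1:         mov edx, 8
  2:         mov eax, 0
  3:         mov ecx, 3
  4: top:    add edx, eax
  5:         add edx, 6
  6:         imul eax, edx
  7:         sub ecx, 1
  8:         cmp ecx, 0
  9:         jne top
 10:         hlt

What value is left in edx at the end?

26

mov edx, 8 → edx=8
mov eax, 0 → eax=0
mov ecx, 3 → ecx=3
add edx, eax → edx=8+0=8
add edx, 6 → edx=8+6=14
imul eax, edx → eax=0*14=0
sub ecx, 1 → ecx=3-1=2
cmp ecx, 0  (cmp 2,0)
jne top: taken
add edx, eax → edx=14+0=14
add edx, 6 → edx=14+6=20
imul eax, edx → eax=0*20=0
sub ecx, 1 → ecx=2-1=1
cmp ecx, 0  (cmp 1,0)
jne top: taken
add edx, eax → edx=20+0=20
add edx, 6 → edx=20+6=26
imul eax, edx → eax=0*26=0
sub ecx, 1 → ecx=1-1=0
cmp ecx, 0  (cmp 0,0)
jne top: not taken
halt.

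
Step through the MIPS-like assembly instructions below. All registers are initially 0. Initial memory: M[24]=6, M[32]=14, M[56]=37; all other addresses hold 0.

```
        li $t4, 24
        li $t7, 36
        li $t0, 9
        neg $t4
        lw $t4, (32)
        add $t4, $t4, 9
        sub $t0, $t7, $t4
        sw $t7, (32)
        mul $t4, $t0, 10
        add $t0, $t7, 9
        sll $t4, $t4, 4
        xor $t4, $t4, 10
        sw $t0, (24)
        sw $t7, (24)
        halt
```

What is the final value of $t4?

2090

after li $t4, 24: $t4=24
after li $t7, 36: $t7=36
after li $t0, 9: $t0=9
after neg $t4: $t4=-(24)=-24
after lw $t4, (32): $t4=M[32]=14
after add $t4, $t4, 9: $t4=14+9=23
after sub $t0, $t7, $t4: $t0=36-23=13
sw $t7, (32) → M[32]=36
after mul $t4, $t0, 10: $t4=13*10=130
after add $t0, $t7, 9: $t0=36+9=45
after sll $t4, $t4, 4: $t4=130<<4=2080
after xor $t4, $t4, 10: $t4=2080^10=2090
sw $t0, (24) → M[24]=45
sw $t7, (24) → M[24]=36
halt.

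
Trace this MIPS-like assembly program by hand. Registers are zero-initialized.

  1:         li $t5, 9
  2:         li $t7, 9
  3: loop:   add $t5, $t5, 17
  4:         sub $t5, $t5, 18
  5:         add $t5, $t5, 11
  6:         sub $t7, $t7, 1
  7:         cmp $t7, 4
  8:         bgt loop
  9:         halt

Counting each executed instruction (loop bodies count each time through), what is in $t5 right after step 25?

49

li $t5, 9 → $t5=9
li $t7, 9 → $t7=9
add $t5, $t5, 17 → $t5=9+17=26
sub $t5, $t5, 18 → $t5=26-18=8
add $t5, $t5, 11 → $t5=8+11=19
sub $t7, $t7, 1 → $t7=9-1=8
cmp $t7, 4  (cmp 8,4)
bgt loop: taken
add $t5, $t5, 17 → $t5=19+17=36
sub $t5, $t5, 18 → $t5=36-18=18
add $t5, $t5, 11 → $t5=18+11=29
sub $t7, $t7, 1 → $t7=8-1=7
cmp $t7, 4  (cmp 7,4)
bgt loop: taken
add $t5, $t5, 17 → $t5=29+17=46
sub $t5, $t5, 18 → $t5=46-18=28
add $t5, $t5, 11 → $t5=28+11=39
sub $t7, $t7, 1 → $t7=7-1=6
cmp $t7, 4  (cmp 6,4)
bgt loop: taken
add $t5, $t5, 17 → $t5=39+17=56
sub $t5, $t5, 18 → $t5=56-18=38
add $t5, $t5, 11 → $t5=38+11=49
sub $t7, $t7, 1 → $t7=6-1=5
cmp $t7, 4  (cmp 5,4)
After step 25: $t5 = 49.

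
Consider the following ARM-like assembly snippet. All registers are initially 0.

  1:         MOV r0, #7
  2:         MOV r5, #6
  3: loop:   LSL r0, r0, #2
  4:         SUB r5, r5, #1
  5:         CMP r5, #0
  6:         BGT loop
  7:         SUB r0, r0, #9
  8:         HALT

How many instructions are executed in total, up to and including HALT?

r0=7
r5=6
r0=7<<2=28
r5=6-1=5
CMP r5, #0  (cmp 5,0)
BGT loop: taken
r0=28<<2=112
r5=5-1=4
CMP r5, #0  (cmp 4,0)
BGT loop: taken
r0=112<<2=448
r5=4-1=3
CMP r5, #0  (cmp 3,0)
BGT loop: taken
r0=448<<2=1792
r5=3-1=2
CMP r5, #0  (cmp 2,0)
BGT loop: taken
r0=1792<<2=7168
r5=2-1=1
CMP r5, #0  (cmp 1,0)
BGT loop: taken
r0=7168<<2=28672
r5=1-1=0
CMP r5, #0  (cmp 0,0)
BGT loop: not taken
r0=28672-9=28663
halt.
Total executed instructions: 28.

28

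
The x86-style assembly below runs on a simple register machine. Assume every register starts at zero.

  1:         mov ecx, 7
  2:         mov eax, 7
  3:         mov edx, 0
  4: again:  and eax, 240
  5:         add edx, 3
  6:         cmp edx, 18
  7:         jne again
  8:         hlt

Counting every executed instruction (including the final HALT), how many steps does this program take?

after mov ecx, 7: ecx=7
after mov eax, 7: eax=7
after mov edx, 0: edx=0
after and eax, 240: eax=7&240=0
after add edx, 3: edx=0+3=3
cmp edx, 18  (cmp 3,18)
jne again: taken
after and eax, 240: eax=0&240=0
after add edx, 3: edx=3+3=6
cmp edx, 18  (cmp 6,18)
jne again: taken
after and eax, 240: eax=0&240=0
after add edx, 3: edx=6+3=9
cmp edx, 18  (cmp 9,18)
jne again: taken
after and eax, 240: eax=0&240=0
after add edx, 3: edx=9+3=12
cmp edx, 18  (cmp 12,18)
jne again: taken
after and eax, 240: eax=0&240=0
after add edx, 3: edx=12+3=15
cmp edx, 18  (cmp 15,18)
jne again: taken
after and eax, 240: eax=0&240=0
after add edx, 3: edx=15+3=18
cmp edx, 18  (cmp 18,18)
jne again: not taken
halt.
Total executed instructions: 28.

28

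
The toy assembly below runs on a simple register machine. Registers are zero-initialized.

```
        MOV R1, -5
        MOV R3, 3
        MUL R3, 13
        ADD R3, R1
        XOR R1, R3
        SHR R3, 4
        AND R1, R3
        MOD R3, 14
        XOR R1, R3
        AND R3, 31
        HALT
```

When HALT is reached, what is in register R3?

2

MOV R1, -5 → R1=-5
MOV R3, 3 → R3=3
MUL R3, 13 → R3=3*13=39
ADD R3, R1 → R3=39+(-5)=34
XOR R1, R3 → R1=(-5)^34=-39
SHR R3, 4 → R3=34>>4=2
AND R1, R3 → R1=(-39)&2=0
MOD R3, 14 → R3=2%14=2
XOR R1, R3 → R1=0^2=2
AND R3, 31 → R3=2&31=2
halt.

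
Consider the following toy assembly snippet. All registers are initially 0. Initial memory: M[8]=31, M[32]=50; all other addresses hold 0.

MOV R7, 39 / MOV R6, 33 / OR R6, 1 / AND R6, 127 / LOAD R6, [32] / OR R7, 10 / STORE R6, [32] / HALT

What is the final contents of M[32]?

50

after MOV R7, 39: R7=39
after MOV R6, 33: R6=33
after OR R6, 1: R6=33|1=33
after AND R6, 127: R6=33&127=33
after LOAD R6, [32]: R6=M[32]=50
after OR R7, 10: R7=39|10=47
STORE R6, [32] → M[32]=50
halt.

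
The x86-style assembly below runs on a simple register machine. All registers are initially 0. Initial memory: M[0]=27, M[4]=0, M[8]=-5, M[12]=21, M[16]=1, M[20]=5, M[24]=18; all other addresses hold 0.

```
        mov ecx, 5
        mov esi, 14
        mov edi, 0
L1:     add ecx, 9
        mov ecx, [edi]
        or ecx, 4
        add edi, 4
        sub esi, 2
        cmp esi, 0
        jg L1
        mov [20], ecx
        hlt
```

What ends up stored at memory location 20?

22

after mov ecx, 5: ecx=5
after mov esi, 14: esi=14
after mov edi, 0: edi=0
after add ecx, 9: ecx=5+9=14
after mov ecx, [edi]: ecx=M[0]=27
after or ecx, 4: ecx=27|4=31
after add edi, 4: edi=0+4=4
after sub esi, 2: esi=14-2=12
cmp esi, 0  (cmp 12,0)
jg L1: taken
after add ecx, 9: ecx=31+9=40
after mov ecx, [edi]: ecx=M[4]=0
after or ecx, 4: ecx=0|4=4
after add edi, 4: edi=4+4=8
after sub esi, 2: esi=12-2=10
cmp esi, 0  (cmp 10,0)
jg L1: taken
after add ecx, 9: ecx=4+9=13
after mov ecx, [edi]: ecx=M[8]=-5
after or ecx, 4: ecx=(-5)|4=-1
after add edi, 4: edi=8+4=12
after sub esi, 2: esi=10-2=8
cmp esi, 0  (cmp 8,0)
jg L1: taken
after add ecx, 9: ecx=(-1)+9=8
after mov ecx, [edi]: ecx=M[12]=21
after or ecx, 4: ecx=21|4=21
after add edi, 4: edi=12+4=16
after sub esi, 2: esi=8-2=6
cmp esi, 0  (cmp 6,0)
jg L1: taken
after add ecx, 9: ecx=21+9=30
after mov ecx, [edi]: ecx=M[16]=1
after or ecx, 4: ecx=1|4=5
after add edi, 4: edi=16+4=20
after sub esi, 2: esi=6-2=4
cmp esi, 0  (cmp 4,0)
jg L1: taken
after add ecx, 9: ecx=5+9=14
after mov ecx, [edi]: ecx=M[20]=5
after or ecx, 4: ecx=5|4=5
after add edi, 4: edi=20+4=24
after sub esi, 2: esi=4-2=2
cmp esi, 0  (cmp 2,0)
jg L1: taken
after add ecx, 9: ecx=5+9=14
after mov ecx, [edi]: ecx=M[24]=18
after or ecx, 4: ecx=18|4=22
after add edi, 4: edi=24+4=28
after sub esi, 2: esi=2-2=0
cmp esi, 0  (cmp 0,0)
jg L1: not taken
mov [20], ecx → M[20]=22
halt.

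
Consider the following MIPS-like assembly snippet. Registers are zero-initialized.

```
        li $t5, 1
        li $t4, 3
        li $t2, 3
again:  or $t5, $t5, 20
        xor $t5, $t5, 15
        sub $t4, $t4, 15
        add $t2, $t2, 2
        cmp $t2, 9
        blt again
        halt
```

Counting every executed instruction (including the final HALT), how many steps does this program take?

li $t5, 1 → $t5=1
li $t4, 3 → $t4=3
li $t2, 3 → $t2=3
or $t5, $t5, 20 → $t5=1|20=21
xor $t5, $t5, 15 → $t5=21^15=26
sub $t4, $t4, 15 → $t4=3-15=-12
add $t2, $t2, 2 → $t2=3+2=5
cmp $t2, 9  (cmp 5,9)
blt again: taken
or $t5, $t5, 20 → $t5=26|20=30
xor $t5, $t5, 15 → $t5=30^15=17
sub $t4, $t4, 15 → $t4=(-12)-15=-27
add $t2, $t2, 2 → $t2=5+2=7
cmp $t2, 9  (cmp 7,9)
blt again: taken
or $t5, $t5, 20 → $t5=17|20=21
xor $t5, $t5, 15 → $t5=21^15=26
sub $t4, $t4, 15 → $t4=(-27)-15=-42
add $t2, $t2, 2 → $t2=7+2=9
cmp $t2, 9  (cmp 9,9)
blt again: not taken
halt.
Total executed instructions: 22.

22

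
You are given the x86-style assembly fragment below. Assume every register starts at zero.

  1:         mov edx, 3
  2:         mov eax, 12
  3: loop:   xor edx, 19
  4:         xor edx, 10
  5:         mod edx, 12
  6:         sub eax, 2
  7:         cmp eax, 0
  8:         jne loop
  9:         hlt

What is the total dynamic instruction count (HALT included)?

edx=3
eax=12
edx=3^19=16
edx=16^10=26
edx=26%12=2
eax=12-2=10
cmp eax, 0  (cmp 10,0)
jne loop: taken
edx=2^19=17
edx=17^10=27
edx=27%12=3
eax=10-2=8
cmp eax, 0  (cmp 8,0)
jne loop: taken
edx=3^19=16
edx=16^10=26
edx=26%12=2
eax=8-2=6
cmp eax, 0  (cmp 6,0)
jne loop: taken
edx=2^19=17
edx=17^10=27
edx=27%12=3
eax=6-2=4
cmp eax, 0  (cmp 4,0)
jne loop: taken
edx=3^19=16
edx=16^10=26
edx=26%12=2
eax=4-2=2
cmp eax, 0  (cmp 2,0)
jne loop: taken
edx=2^19=17
edx=17^10=27
edx=27%12=3
eax=2-2=0
cmp eax, 0  (cmp 0,0)
jne loop: not taken
halt.
Total executed instructions: 39.

39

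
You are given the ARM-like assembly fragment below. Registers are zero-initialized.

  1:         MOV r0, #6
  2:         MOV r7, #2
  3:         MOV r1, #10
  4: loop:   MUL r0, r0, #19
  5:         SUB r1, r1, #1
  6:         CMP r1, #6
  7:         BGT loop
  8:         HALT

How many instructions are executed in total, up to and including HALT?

r0=6
r7=2
r1=10
r0=6*19=114
r1=10-1=9
CMP r1, #6  (cmp 9,6)
BGT loop: taken
r0=114*19=2166
r1=9-1=8
CMP r1, #6  (cmp 8,6)
BGT loop: taken
r0=2166*19=41154
r1=8-1=7
CMP r1, #6  (cmp 7,6)
BGT loop: taken
r0=41154*19=781926
r1=7-1=6
CMP r1, #6  (cmp 6,6)
BGT loop: not taken
halt.
Total executed instructions: 20.

20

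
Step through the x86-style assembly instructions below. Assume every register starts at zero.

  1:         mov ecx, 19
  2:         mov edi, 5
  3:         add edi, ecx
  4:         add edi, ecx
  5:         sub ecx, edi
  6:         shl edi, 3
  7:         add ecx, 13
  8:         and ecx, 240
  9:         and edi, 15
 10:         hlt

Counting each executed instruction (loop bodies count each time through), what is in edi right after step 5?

43

mov ecx, 19 → ecx=19
mov edi, 5 → edi=5
add edi, ecx → edi=5+19=24
add edi, ecx → edi=24+19=43
sub ecx, edi → ecx=19-43=-24
After step 5: edi = 43.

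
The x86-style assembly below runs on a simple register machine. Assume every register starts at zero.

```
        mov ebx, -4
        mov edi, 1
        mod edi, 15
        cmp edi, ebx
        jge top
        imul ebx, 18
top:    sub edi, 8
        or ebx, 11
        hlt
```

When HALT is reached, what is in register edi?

-7

mov ebx, -4 → ebx=-4
mov edi, 1 → edi=1
mod edi, 15 → edi=1%15=1
cmp edi, ebx  (cmp 1,-4)
jge top: taken
sub edi, 8 → edi=1-8=-7
or ebx, 11 → ebx=(-4)|11=-1
halt.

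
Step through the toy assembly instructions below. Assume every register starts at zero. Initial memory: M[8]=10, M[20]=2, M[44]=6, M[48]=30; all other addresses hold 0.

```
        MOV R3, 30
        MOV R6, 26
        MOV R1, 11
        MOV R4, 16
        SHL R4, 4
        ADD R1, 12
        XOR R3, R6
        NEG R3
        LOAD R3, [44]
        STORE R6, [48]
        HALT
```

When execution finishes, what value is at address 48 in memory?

MOV R3, 30 → R3=30
MOV R6, 26 → R6=26
MOV R1, 11 → R1=11
MOV R4, 16 → R4=16
SHL R4, 4 → R4=16<<4=256
ADD R1, 12 → R1=11+12=23
XOR R3, R6 → R3=30^26=4
NEG R3 → R3=-(4)=-4
LOAD R3, [44] → R3=M[44]=6
STORE R6, [48] → M[48]=26
halt.

26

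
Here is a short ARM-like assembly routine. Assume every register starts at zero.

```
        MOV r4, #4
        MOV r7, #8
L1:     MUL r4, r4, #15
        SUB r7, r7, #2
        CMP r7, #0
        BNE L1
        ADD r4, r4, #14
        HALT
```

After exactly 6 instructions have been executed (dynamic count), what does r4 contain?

60

after MOV r4, #4: r4=4
after MOV r7, #8: r7=8
after MUL r4, r4, #15: r4=4*15=60
after SUB r7, r7, #2: r7=8-2=6
CMP r7, #0  (cmp 6,0)
BNE L1: taken
After step 6: r4 = 60.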